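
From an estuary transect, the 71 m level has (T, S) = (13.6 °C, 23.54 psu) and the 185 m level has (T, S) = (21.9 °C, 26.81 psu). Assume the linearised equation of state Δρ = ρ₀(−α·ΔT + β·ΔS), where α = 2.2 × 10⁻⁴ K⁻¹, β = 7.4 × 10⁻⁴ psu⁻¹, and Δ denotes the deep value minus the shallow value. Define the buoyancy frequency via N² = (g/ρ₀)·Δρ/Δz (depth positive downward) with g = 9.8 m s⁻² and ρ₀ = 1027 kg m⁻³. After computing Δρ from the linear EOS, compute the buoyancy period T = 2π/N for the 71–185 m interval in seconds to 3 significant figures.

ΔT = +8.3 K, ΔS = +3.27 psu (deep − shallow).
Δρ/ρ₀ = −αΔT + βΔS = -1.826 × 10⁻³ + 2.4198 × 10⁻³ = 5.938 × 10⁻⁴, so Δρ ≈ 0.6098 kg m⁻³.
N² = (g/ρ₀)·Δρ/Δz = g·(Δρ/ρ₀)/Δz = 9.8 × 5.938 × 10⁻⁴ / 114 = 5.1046 × 10⁻⁵ s⁻².
N = √(5.1046 × 10⁻⁵) = 7.1446 × 10⁻³ rad s⁻¹ → T = 2π/N = 879.43 s ≈ 879 s.

879 s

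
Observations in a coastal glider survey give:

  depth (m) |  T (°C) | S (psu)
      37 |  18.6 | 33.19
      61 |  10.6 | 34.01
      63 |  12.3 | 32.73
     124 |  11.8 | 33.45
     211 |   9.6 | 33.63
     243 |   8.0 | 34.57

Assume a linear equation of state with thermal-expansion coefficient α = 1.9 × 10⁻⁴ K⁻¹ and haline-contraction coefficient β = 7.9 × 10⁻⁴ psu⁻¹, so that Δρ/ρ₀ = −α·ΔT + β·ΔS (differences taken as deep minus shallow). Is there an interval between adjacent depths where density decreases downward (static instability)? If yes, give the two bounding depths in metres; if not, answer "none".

Evaluate Δρ/ρ₀ = −αΔT + βΔS across each adjacent pair:
  37–61 m: −αΔT+βΔS = −(1.9 × 10⁻⁴)(-8.0)+(7.9 × 10⁻⁴)(+0.82) = 2.2 × 10⁻³ → stable
  61–63 m: −αΔT+βΔS = −(1.9 × 10⁻⁴)(+1.7)+(7.9 × 10⁻⁴)(-1.28) = -1.3 × 10⁻³ → UNSTABLE
  63–124 m: −αΔT+βΔS = −(1.9 × 10⁻⁴)(-0.5)+(7.9 × 10⁻⁴)(+0.72) = 6.6 × 10⁻⁴ → stable
  124–211 m: −αΔT+βΔS = −(1.9 × 10⁻⁴)(-2.2)+(7.9 × 10⁻⁴)(+0.18) = 5.6 × 10⁻⁴ → stable
  211–243 m: −αΔT+βΔS = −(1.9 × 10⁻⁴)(-1.6)+(7.9 × 10⁻⁴)(+0.94) = 1.0 × 10⁻³ → stable
The 61–63 m interval has Δρ < 0: lighter water underlies denser water.

61–63 m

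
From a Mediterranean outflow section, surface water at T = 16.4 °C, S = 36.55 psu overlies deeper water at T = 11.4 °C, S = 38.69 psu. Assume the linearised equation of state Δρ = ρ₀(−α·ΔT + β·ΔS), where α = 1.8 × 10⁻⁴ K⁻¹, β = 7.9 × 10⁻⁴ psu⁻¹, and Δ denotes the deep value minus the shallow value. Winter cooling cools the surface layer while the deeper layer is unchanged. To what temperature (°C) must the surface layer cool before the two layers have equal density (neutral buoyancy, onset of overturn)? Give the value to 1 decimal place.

2.0 °C

Neutral buoyancy requires Δρ = 0, i.e. −α(T_deep − T_surf′) + β(S_deep − S_surf) = 0.
T_surf′ = T_deep − (β/α)·ΔS = 11.4 − (7.9 × 10⁻⁴/1.8 × 10⁻⁴)·(+2.14) = 2.008 °C.
Cooling required: 16.4 − (2.008) = 14.392 °C.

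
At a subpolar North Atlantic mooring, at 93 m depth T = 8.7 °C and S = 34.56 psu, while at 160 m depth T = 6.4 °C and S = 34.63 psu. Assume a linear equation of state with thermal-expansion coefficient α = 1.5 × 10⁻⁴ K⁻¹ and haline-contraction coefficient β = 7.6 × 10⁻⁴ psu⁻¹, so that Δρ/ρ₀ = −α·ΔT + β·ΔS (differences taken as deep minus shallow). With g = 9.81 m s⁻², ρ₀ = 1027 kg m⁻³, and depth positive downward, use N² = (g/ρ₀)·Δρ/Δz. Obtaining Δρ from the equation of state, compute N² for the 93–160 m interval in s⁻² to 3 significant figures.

ΔT = -2.3 K, ΔS = +0.07 psu (deep − shallow).
Δρ/ρ₀ = −αΔT + βΔS = 3.45 × 10⁻⁴ + 5.32 × 10⁻⁵ = 3.982 × 10⁻⁴, so Δρ ≈ 0.4090 kg m⁻³.
N² = (g/ρ₀)·Δρ/Δz = g·(Δρ/ρ₀)/Δz = 9.81 × 3.982 × 10⁻⁴ / 67 = 5.8304 × 10⁻⁵ s⁻² ≈ 5.83 × 10⁻⁵ s⁻².

5.83 × 10⁻⁵ s⁻²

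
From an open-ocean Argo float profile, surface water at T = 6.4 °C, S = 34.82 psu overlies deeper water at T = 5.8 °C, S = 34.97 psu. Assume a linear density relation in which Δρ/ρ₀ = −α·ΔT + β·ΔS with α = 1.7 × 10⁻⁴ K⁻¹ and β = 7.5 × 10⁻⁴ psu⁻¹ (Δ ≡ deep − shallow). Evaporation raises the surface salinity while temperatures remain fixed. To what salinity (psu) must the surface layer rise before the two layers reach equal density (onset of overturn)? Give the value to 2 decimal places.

Neutral buoyancy requires −α(T_deep − T_surf) + β(S_deep − S_surf′) = 0.
S_surf′ = S_deep − (α/β)·ΔT = 34.97 − (1.7 × 10⁻⁴/7.5 × 10⁻⁴)·(-0.6) = 35.1060 psu.
Increase required: 35.1060 − 34.82 = 0.2860 psu.

35.11 psu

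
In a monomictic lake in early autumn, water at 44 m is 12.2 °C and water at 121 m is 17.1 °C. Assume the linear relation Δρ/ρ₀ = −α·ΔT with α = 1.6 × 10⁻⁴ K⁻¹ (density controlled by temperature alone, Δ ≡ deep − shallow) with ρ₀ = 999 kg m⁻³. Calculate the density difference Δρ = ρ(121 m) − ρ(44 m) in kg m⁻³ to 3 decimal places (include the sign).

ΔT = +4.9 K, Δρ/ρ₀ = −αΔT = -7.84 × 10⁻⁴.
Δρ = 999 × (-7.84 × 10⁻⁴) = -0.783 kg m⁻³.
Negative Δρ: lighter below, statically unstable.

-0.783 kg m⁻³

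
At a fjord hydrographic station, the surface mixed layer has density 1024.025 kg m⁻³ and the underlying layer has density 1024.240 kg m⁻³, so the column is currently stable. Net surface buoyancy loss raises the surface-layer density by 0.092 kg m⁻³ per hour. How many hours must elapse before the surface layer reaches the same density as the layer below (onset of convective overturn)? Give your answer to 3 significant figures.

Density deficit of the surface layer: 1024.240 − 1024.025 = 0.215 kg m⁻³.
Required change = 0.215 / 0.092 = 2.34 hours.

2.34 hours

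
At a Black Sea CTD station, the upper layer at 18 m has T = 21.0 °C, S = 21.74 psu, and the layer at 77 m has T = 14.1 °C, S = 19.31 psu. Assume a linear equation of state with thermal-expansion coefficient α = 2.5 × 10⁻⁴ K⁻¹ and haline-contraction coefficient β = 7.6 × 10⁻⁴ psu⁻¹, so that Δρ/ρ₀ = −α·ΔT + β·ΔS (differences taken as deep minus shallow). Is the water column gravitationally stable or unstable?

ΔT = 14.1 − 21.0 = -6.9 K and ΔS = 19.31 − 21.74 = -2.43 psu (deep − shallow).
−αΔT = 1.725 × 10⁻³; βΔS = -1.8468 × 10⁻³; sum Δρ/ρ₀ = -1.218 × 10⁻⁴.
Δρ/ρ₀ < 0, so Δρ < 0: deeper water is lighter → statically unstable; the column would overturn.

unstable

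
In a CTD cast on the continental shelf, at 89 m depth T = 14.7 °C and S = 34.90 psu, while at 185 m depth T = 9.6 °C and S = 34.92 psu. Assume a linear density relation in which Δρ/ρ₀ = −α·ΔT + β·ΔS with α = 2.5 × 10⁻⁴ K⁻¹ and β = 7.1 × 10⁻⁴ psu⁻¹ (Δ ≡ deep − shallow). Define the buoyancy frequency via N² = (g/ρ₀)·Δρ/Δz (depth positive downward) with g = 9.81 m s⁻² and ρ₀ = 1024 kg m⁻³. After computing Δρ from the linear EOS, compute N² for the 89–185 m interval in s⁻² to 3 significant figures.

ΔT = -5.1 K, ΔS = +0.02 psu (deep − shallow).
Δρ/ρ₀ = −αΔT + βΔS = 1.275 × 10⁻³ + 1.42 × 10⁻⁵ = 1.2892 × 10⁻³, so Δρ ≈ 1.320 kg m⁻³.
N² = (g/ρ₀)·Δρ/Δz = g·(Δρ/ρ₀)/Δz = 9.81 × 1.2892 × 10⁻³ / 96 = 1.3174 × 10⁻⁴ s⁻² ≈ 1.32 × 10⁻⁴ s⁻².

1.32 × 10⁻⁴ s⁻²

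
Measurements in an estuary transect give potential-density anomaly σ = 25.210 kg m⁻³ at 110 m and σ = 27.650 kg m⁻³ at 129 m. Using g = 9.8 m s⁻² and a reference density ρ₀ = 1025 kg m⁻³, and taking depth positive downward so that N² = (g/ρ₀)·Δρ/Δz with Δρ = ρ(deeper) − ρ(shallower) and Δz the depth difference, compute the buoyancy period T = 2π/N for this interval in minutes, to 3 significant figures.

2.99 min

Δρ = 1027.650 − 1025.210 = 2.440 kg m⁻³ over Δz = 129 − 110 = 19 m.
N² = (9.8/1025) × (2.440/19) = 1.2278 × 10⁻³ s⁻².
N = √(1.2278 × 10⁻³) = 0.035040 rad s⁻¹, so T = 2π/N = 179.31 s = 2.9885 min ≈ 2.99 min.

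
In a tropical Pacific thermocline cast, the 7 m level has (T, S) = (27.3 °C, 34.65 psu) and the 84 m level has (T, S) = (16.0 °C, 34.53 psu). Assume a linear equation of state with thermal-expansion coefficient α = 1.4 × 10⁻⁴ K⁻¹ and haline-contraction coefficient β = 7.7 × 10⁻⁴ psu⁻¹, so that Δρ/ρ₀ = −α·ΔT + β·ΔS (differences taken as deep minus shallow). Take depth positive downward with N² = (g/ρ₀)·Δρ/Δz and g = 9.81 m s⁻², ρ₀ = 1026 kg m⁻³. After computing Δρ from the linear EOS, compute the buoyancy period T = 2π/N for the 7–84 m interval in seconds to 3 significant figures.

456 s

ΔT = -11.3 K, ΔS = -0.12 psu (deep − shallow).
Δρ/ρ₀ = −αΔT + βΔS = 1.582 × 10⁻³ − 9.24 × 10⁻⁵ = 1.4896 × 10⁻³, so Δρ ≈ 1.528 kg m⁻³.
N² = (g/ρ₀)·Δρ/Δz = g·(Δρ/ρ₀)/Δz = 9.81 × 1.4896 × 10⁻³ / 77 = 1.8978 × 10⁻⁴ s⁻².
N = √(1.8978 × 10⁻⁴) = 0.013776 rad s⁻¹ → T = 2π/N = 456.10 s ≈ 456 s.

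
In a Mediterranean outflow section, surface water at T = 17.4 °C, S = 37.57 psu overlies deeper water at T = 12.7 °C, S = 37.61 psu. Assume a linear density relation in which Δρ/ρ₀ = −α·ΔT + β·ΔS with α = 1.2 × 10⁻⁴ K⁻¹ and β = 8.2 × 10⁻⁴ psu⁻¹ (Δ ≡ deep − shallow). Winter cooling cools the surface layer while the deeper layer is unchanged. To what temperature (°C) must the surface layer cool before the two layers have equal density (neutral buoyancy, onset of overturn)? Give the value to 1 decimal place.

Neutral buoyancy requires Δρ = 0, i.e. −α(T_deep − T_surf′) + β(S_deep − S_surf) = 0.
T_surf′ = T_deep − (β/α)·ΔS = 12.7 − (8.2 × 10⁻⁴/1.2 × 10⁻⁴)·(+0.04) = 12.427 °C.
Cooling required: 17.4 − (12.427) = 4.973 °C.

12.4 °C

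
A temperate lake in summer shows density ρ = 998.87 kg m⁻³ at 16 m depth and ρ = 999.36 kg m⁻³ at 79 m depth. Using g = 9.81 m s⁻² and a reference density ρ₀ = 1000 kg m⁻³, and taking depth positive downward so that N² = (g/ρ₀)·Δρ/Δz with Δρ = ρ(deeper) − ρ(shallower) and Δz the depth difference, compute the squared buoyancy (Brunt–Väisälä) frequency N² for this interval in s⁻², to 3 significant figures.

7.63 × 10⁻⁵ s⁻²

Δρ = 999.36 − 998.87 = 0.49 kg m⁻³ over Δz = 79 − 16 = 63 m.
N² = (9.81/1000) × (0.49/63) = 7.6300 × 10⁻⁵ s⁻² ≈ 7.63 × 10⁻⁵ s⁻².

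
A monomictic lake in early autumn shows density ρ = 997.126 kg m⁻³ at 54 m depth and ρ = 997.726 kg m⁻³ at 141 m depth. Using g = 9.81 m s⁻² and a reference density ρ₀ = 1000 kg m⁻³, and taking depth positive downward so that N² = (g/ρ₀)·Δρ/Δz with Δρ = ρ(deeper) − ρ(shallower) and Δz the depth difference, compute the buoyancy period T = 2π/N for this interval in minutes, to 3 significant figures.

12.7 min

Δρ = 997.726 − 997.126 = 0.600 kg m⁻³ over Δz = 141 − 54 = 87 m.
N² = (9.81/1000) × (0.600/87) = 6.7655 × 10⁻⁵ s⁻².
N = √(6.7655 × 10⁻⁵) = 8.2253 × 10⁻³ rad s⁻¹, so T = 2π/N = 763.89 s = 12.732 min ≈ 12.7 min.
A positive N² confirms static stability across the interval.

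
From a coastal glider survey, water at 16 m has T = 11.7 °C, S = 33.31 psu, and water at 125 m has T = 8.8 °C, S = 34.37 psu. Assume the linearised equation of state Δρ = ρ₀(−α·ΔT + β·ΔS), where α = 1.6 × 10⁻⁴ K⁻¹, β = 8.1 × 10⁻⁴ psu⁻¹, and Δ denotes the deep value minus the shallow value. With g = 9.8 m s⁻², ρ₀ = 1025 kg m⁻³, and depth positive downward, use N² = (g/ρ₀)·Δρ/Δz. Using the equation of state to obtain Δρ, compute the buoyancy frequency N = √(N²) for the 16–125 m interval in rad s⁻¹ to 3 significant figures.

ΔT = -2.9 K, ΔS = +1.06 psu (deep − shallow).
Δρ/ρ₀ = −αΔT + βΔS = 4.64 × 10⁻⁴ + 8.586 × 10⁻⁴ = 1.3226 × 10⁻³, so Δρ ≈ 1.356 kg m⁻³.
N² = (g/ρ₀)·Δρ/Δz = g·(Δρ/ρ₀)/Δz = 9.8 × 1.3226 × 10⁻³ / 109 = 1.1891 × 10⁻⁴ s⁻².
N = √(1.1891 × 10⁻⁴) = 0.010905 rad s⁻¹ ≈ 0.0109 rad s⁻¹.

0.0109 rad s⁻¹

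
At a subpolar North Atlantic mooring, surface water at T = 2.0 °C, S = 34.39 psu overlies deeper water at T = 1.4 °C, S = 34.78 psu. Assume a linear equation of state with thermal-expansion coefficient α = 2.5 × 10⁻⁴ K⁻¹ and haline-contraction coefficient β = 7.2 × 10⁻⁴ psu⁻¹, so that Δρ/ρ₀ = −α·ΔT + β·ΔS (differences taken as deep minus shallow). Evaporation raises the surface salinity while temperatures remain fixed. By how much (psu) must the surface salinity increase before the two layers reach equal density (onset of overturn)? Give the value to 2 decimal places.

Neutral buoyancy requires −α(T_deep − T_surf) + β(S_deep − S_surf′) = 0.
S_surf′ = S_deep − (α/β)·ΔT = 34.78 − (2.5 × 10⁻⁴/7.2 × 10⁻⁴)·(-0.6) = 34.9883 psu.
Increase required: 34.9883 − 34.39 = 0.5983 psu.

0.60 psu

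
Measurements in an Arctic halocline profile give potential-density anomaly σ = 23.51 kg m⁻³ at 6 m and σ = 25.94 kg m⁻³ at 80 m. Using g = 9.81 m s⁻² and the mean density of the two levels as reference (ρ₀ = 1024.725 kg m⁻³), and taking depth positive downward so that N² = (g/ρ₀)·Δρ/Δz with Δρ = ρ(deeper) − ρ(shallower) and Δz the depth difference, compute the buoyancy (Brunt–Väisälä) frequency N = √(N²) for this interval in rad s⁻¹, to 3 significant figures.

0.0177 rad s⁻¹

Δρ = 1025.94 − 1023.51 = 2.43 kg m⁻³ over Δz = 80 − 6 = 74 m.
N² = (9.81/1024.725) × (2.43/74) = 3.1437 × 10⁻⁴ s⁻².
N = √(3.1437 × 10⁻⁴) = 0.017730 rad s⁻¹ ≈ 0.0177 rad s⁻¹.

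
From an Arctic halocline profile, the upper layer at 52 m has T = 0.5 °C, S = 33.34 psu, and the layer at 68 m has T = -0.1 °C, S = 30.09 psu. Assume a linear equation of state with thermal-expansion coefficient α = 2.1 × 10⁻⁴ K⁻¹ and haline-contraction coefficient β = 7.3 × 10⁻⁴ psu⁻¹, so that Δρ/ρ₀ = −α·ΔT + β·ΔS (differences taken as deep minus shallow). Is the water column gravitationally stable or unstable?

unstable

ΔT = -0.1 − 0.5 = -0.6 K and ΔS = 30.09 − 33.34 = -3.25 psu (deep − shallow).
−αΔT = 1.26 × 10⁻⁴; βΔS = -2.3725 × 10⁻³; sum Δρ/ρ₀ = -2.2465 × 10⁻³.
Δρ/ρ₀ < 0, so Δρ < 0: deeper water is lighter → statically unstable; the column would overturn.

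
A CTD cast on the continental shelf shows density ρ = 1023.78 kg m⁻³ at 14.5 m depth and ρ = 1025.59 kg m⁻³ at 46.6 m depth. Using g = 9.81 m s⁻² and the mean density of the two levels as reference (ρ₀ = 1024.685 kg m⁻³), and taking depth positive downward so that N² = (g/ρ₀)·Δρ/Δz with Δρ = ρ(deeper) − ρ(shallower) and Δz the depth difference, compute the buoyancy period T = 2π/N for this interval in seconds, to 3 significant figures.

270 s

Δρ = 1025.59 − 1023.78 = 1.81 kg m⁻³ over Δz = 46.6 − 14.5 = 32.1 m.
N² = (9.81/1024.685) × (1.81/32.1) = 5.3982 × 10⁻⁴ s⁻².
N = √(5.3982 × 10⁻⁴) = 0.023234 rad s⁻¹, so T = 2π/N = 270.43 s ≈ 270 s.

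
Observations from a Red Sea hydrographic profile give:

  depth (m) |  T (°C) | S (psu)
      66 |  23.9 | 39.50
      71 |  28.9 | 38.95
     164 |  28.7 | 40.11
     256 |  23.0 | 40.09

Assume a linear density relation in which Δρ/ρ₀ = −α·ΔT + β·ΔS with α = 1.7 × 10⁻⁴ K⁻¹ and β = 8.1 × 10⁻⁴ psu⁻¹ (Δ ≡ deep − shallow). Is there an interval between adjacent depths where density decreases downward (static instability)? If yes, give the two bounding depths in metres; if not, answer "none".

66–71 m

Evaluate Δρ/ρ₀ = −αΔT + βΔS across each adjacent pair:
  66–71 m: −αΔT+βΔS = −(1.7 × 10⁻⁴)(+5.0)+(8.1 × 10⁻⁴)(-0.55) = -1.3 × 10⁻³ → UNSTABLE
  71–164 m: −αΔT+βΔS = −(1.7 × 10⁻⁴)(-0.2)+(8.1 × 10⁻⁴)(+1.16) = 9.7 × 10⁻⁴ → stable
  164–256 m: −αΔT+βΔS = −(1.7 × 10⁻⁴)(-5.7)+(8.1 × 10⁻⁴)(-0.02) = 9.5 × 10⁻⁴ → stable
The 66–71 m interval has Δρ < 0: lighter water underlies denser water.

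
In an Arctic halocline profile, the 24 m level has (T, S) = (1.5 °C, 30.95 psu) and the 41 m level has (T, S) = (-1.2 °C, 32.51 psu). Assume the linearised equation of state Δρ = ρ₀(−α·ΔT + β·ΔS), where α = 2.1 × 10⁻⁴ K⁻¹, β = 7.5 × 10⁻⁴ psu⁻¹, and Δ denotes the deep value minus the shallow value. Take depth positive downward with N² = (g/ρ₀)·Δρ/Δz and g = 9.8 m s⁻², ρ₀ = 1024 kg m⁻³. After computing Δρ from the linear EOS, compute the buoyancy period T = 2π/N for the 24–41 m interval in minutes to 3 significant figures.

3.31 min

ΔT = -2.7 K, ΔS = +1.56 psu (deep − shallow).
Δρ/ρ₀ = −αΔT + βΔS = 5.67 × 10⁻⁴ + 1.17 × 10⁻³ = 1.737 × 10⁻³, so Δρ ≈ 1.779 kg m⁻³.
N² = (g/ρ₀)·Δρ/Δz = g·(Δρ/ρ₀)/Δz = 9.8 × 1.737 × 10⁻³ / 17 = 1.0013 × 10⁻³ s⁻².
N = √(1.0013 × 10⁻³) = 0.031643 rad s⁻¹ → T = 2π/N = 198.56 s = 3.3093 min ≈ 3.31 min.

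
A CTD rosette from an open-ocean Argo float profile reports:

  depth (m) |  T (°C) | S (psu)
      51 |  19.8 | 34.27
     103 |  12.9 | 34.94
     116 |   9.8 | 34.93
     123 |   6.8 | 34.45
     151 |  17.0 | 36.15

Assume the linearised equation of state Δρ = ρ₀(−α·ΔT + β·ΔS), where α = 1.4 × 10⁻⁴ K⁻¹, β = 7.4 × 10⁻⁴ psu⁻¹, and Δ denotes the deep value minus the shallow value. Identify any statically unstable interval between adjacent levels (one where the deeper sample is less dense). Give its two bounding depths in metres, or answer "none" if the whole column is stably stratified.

Evaluate Δρ/ρ₀ = −αΔT + βΔS across each adjacent pair:
  51–103 m: −αΔT+βΔS = −(1.4 × 10⁻⁴)(-6.9)+(7.4 × 10⁻⁴)(+0.67) = 1.5 × 10⁻³ → stable
  103–116 m: −αΔT+βΔS = −(1.4 × 10⁻⁴)(-3.1)+(7.4 × 10⁻⁴)(-0.01) = 4.3 × 10⁻⁴ → stable
  116–123 m: −αΔT+βΔS = −(1.4 × 10⁻⁴)(-3.0)+(7.4 × 10⁻⁴)(-0.48) = 6.5 × 10⁻⁵ → stable
  123–151 m: −αΔT+βΔS = −(1.4 × 10⁻⁴)(+10.2)+(7.4 × 10⁻⁴)(+1.70) = -1.7 × 10⁻⁴ → UNSTABLE
The 123–151 m interval has Δρ < 0: lighter water underlies denser water.

123–151 m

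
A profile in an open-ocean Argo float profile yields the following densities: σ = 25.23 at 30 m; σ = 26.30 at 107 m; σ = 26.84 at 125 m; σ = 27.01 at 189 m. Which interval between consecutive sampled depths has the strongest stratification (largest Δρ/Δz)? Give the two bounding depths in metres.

Compute the density gradient over each adjacent pair:
  30–107 m: Δρ/Δz = 1.07/77 = 0.014 kg m⁻⁴
  107–125 m: Δρ/Δz = 0.54/18 = 0.030 kg m⁻⁴
  125–189 m: Δρ/Δz = 0.17/64 = 2.7 × 10⁻³ kg m⁻⁴
The largest gradient is in the 107–125 m interval — the pycnocline.

107–125 m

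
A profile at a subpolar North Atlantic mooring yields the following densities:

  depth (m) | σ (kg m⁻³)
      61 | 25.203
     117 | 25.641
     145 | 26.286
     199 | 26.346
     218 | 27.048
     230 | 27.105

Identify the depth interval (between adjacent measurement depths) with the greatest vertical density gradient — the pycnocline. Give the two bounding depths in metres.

Compute the density gradient over each adjacent pair:
  61–117 m: Δρ/Δz = 0.438/56 = 7.8 × 10⁻³ kg m⁻⁴
  117–145 m: Δρ/Δz = 0.645/28 = 0.023 kg m⁻⁴
  145–199 m: Δρ/Δz = 0.060/54 = 1.1 × 10⁻³ kg m⁻⁴
  199–218 m: Δρ/Δz = 0.702/19 = 0.037 kg m⁻⁴
  218–230 m: Δρ/Δz = 0.057/12 = 4.7 × 10⁻³ kg m⁻⁴
The largest gradient is in the 199–218 m interval — the pycnocline.

199–218 m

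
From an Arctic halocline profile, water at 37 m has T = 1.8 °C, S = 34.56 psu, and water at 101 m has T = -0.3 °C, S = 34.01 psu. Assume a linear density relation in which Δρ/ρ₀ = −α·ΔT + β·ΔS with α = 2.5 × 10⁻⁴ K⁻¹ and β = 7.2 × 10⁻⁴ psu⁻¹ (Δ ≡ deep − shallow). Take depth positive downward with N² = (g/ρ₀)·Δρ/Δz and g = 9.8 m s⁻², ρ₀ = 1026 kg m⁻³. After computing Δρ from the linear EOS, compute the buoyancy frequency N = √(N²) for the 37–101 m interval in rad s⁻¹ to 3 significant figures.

ΔT = -2.1 K, ΔS = -0.55 psu (deep − shallow).
Δρ/ρ₀ = −αΔT + βΔS = 5.25 × 10⁻⁴ − 3.96 × 10⁻⁴ = 1.29 × 10⁻⁴, so Δρ ≈ 0.1324 kg m⁻³.
N² = (g/ρ₀)·Δρ/Δz = g·(Δρ/ρ₀)/Δz = 9.8 × 1.29 × 10⁻⁴ / 64 = 1.9753 × 10⁻⁵ s⁻².
N = √(1.9753 × 10⁻⁵) = 4.4444 × 10⁻³ rad s⁻¹ ≈ 4.44 × 10⁻³ rad s⁻¹.

4.44 × 10⁻³ rad s⁻¹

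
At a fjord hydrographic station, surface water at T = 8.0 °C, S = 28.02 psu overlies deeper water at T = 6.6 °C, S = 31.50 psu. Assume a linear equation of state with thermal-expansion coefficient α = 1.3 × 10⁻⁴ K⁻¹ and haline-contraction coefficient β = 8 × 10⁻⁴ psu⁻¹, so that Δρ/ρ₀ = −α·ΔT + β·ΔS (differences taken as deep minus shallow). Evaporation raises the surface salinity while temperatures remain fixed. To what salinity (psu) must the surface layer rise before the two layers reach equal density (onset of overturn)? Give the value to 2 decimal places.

31.73 psu

Neutral buoyancy requires −α(T_deep − T_surf) + β(S_deep − S_surf′) = 0.
S_surf′ = S_deep − (α/β)·ΔT = 31.50 − (1.3 × 10⁻⁴/8 × 10⁻⁴)·(-1.4) = 31.7275 psu.
Increase required: 31.7275 − 28.02 = 3.7075 psu.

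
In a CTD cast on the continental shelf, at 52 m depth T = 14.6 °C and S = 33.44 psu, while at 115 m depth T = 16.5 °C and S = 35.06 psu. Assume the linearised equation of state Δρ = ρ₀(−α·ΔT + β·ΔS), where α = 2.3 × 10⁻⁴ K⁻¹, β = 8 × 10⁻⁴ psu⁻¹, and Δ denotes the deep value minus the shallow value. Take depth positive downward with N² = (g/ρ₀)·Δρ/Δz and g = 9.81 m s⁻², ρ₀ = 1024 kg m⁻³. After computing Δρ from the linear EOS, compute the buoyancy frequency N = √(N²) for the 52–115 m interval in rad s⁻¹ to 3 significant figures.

ΔT = +1.9 K, ΔS = +1.62 psu (deep − shallow).
Δρ/ρ₀ = −αΔT + βΔS = -4.37 × 10⁻⁴ + 1.296 × 10⁻³ = 8.59 × 10⁻⁴, so Δρ ≈ 0.8796 kg m⁻³.
N² = (g/ρ₀)·Δρ/Δz = g·(Δρ/ρ₀)/Δz = 9.81 × 8.59 × 10⁻⁴ / 63 = 1.3376 × 10⁻⁴ s⁻².
N = √(1.3376 × 10⁻⁴) = 0.011565 rad s⁻¹ ≈ 0.0116 rad s⁻¹.

0.0116 rad s⁻¹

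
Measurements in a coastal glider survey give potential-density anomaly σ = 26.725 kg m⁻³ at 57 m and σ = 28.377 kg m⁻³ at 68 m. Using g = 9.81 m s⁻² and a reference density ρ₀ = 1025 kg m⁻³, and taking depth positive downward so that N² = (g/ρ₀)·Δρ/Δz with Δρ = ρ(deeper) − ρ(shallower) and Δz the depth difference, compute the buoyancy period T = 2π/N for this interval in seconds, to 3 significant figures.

Δρ = 1028.377 − 1026.725 = 1.652 kg m⁻³ over Δz = 68 − 57 = 11 m.
N² = (9.81/1025) × (1.652/11) = 1.4373 × 10⁻³ s⁻².
N = √(1.4373 × 10⁻³) = 0.037912 rad s⁻¹, so T = 2π/N = 165.73 s ≈ 166 s.

166 s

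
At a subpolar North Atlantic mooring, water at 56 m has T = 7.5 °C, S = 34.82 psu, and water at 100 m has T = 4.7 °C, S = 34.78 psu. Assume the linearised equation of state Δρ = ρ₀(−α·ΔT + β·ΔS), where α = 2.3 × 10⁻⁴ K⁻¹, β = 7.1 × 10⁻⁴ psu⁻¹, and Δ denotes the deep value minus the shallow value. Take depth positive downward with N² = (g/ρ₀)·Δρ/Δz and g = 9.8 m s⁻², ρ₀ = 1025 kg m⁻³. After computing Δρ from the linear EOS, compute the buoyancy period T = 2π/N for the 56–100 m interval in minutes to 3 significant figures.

8.94 min

ΔT = -2.8 K, ΔS = -0.04 psu (deep − shallow).
Δρ/ρ₀ = −αΔT + βΔS = 6.44 × 10⁻⁴ − 2.84 × 10⁻⁵ = 6.156 × 10⁻⁴, so Δρ ≈ 0.6310 kg m⁻³.
N² = (g/ρ₀)·Δρ/Δz = g·(Δρ/ρ₀)/Δz = 9.8 × 6.156 × 10⁻⁴ / 44 = 1.3711 × 10⁻⁴ s⁻².
N = √(1.3711 × 10⁻⁴) = 0.011709 rad s⁻¹ → T = 2π/N = 536.61 s = 8.9435 min ≈ 8.94 min.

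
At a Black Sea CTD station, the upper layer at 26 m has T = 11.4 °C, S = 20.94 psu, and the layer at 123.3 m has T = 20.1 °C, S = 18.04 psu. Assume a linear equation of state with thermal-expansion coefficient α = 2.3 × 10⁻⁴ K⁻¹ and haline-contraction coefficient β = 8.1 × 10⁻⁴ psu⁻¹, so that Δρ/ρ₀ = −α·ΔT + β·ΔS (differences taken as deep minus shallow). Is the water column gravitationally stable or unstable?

unstable

ΔT = 20.1 − 11.4 = +8.7 K and ΔS = 18.04 − 20.94 = -2.90 psu (deep − shallow).
−αΔT = -2.001 × 10⁻³; βΔS = -2.349 × 10⁻³; sum Δρ/ρ₀ = -4.35 × 10⁻³.
Δρ/ρ₀ < 0, so Δρ < 0: deeper water is lighter → statically unstable; the column would overturn.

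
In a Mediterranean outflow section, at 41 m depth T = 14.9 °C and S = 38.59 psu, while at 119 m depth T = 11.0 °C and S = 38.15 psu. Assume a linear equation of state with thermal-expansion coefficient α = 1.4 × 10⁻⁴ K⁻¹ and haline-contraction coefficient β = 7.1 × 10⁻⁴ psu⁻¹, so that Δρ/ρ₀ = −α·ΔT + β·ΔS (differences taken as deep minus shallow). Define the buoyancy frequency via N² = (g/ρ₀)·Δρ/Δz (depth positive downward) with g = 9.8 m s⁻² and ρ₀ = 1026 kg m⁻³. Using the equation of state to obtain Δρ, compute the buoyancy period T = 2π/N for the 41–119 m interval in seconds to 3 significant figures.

1.16 × 10³ s

ΔT = -3.9 K, ΔS = -0.44 psu (deep − shallow).
Δρ/ρ₀ = −αΔT + βΔS = 5.46 × 10⁻⁴ − 3.124 × 10⁻⁴ = 2.336 × 10⁻⁴, so Δρ ≈ 0.2397 kg m⁻³.
N² = (g/ρ₀)·Δρ/Δz = g·(Δρ/ρ₀)/Δz = 9.8 × 2.336 × 10⁻⁴ / 78 = 2.9350 × 10⁻⁵ s⁻².
N = √(2.9350 × 10⁻⁵) = 5.4176 × 10⁻³ rad s⁻¹ → T = 2π/N = 1.1598 × 10³ s ≈ 1.16 × 10³ s.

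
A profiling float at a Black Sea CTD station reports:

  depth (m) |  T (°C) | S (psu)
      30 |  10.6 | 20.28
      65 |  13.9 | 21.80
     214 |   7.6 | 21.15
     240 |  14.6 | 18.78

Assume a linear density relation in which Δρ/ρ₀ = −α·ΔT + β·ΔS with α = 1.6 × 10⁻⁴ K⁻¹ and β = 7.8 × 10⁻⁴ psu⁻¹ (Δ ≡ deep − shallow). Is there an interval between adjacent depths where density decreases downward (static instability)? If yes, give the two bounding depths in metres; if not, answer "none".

Evaluate Δρ/ρ₀ = −αΔT + βΔS across each adjacent pair:
  30–65 m: −αΔT+βΔS = −(1.6 × 10⁻⁴)(+3.3)+(7.8 × 10⁻⁴)(+1.52) = 6.6 × 10⁻⁴ → stable
  65–214 m: −αΔT+βΔS = −(1.6 × 10⁻⁴)(-6.3)+(7.8 × 10⁻⁴)(-0.65) = 5.0 × 10⁻⁴ → stable
  214–240 m: −αΔT+βΔS = −(1.6 × 10⁻⁴)(+7.0)+(7.8 × 10⁻⁴)(-2.37) = -3.0 × 10⁻³ → UNSTABLE
The 214–240 m interval has Δρ < 0: lighter water underlies denser water.

214–240 m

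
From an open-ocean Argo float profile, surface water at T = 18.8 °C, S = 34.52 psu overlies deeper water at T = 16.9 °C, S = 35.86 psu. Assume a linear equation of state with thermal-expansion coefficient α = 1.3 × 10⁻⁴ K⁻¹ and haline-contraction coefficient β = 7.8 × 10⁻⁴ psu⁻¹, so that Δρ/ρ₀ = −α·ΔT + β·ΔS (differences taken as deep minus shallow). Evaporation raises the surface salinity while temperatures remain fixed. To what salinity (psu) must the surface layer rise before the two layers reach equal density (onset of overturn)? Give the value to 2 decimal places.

Neutral buoyancy requires −α(T_deep − T_surf) + β(S_deep − S_surf′) = 0.
S_surf′ = S_deep − (α/β)·ΔT = 35.86 − (1.3 × 10⁻⁴/7.8 × 10⁻⁴)·(-1.9) = 36.1767 psu.
Increase required: 36.1767 − 34.52 = 1.6567 psu.

36.18 psu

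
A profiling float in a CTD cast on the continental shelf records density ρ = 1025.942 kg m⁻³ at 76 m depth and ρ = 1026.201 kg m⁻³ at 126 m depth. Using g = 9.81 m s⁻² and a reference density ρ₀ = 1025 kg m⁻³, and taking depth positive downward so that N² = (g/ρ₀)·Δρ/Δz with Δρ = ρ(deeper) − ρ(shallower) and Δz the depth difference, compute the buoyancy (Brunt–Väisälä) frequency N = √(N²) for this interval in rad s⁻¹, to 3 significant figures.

7.04 × 10⁻³ rad s⁻¹

Δρ = 1026.201 − 1025.942 = 0.259 kg m⁻³ over Δz = 126 − 76 = 50 m.
N² = (9.81/1025) × (0.259/50) = 4.9576 × 10⁻⁵ s⁻².
N = √(4.9576 × 10⁻⁵) = 7.0410 × 10⁻³ rad s⁻¹ ≈ 7.04 × 10⁻³ rad s⁻¹.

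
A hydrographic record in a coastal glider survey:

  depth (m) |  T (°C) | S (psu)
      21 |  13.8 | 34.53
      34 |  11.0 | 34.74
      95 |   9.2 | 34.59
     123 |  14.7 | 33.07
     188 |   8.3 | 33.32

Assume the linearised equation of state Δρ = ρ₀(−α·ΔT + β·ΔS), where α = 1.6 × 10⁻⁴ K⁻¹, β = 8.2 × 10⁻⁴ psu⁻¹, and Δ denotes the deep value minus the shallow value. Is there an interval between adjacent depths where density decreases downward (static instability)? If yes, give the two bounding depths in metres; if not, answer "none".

95–123 m

Evaluate Δρ/ρ₀ = −αΔT + βΔS across each adjacent pair:
  21–34 m: −αΔT+βΔS = −(1.6 × 10⁻⁴)(-2.8)+(8.2 × 10⁻⁴)(+0.21) = 6.2 × 10⁻⁴ → stable
  34–95 m: −αΔT+βΔS = −(1.6 × 10⁻⁴)(-1.8)+(8.2 × 10⁻⁴)(-0.15) = 1.7 × 10⁻⁴ → stable
  95–123 m: −αΔT+βΔS = −(1.6 × 10⁻⁴)(+5.5)+(8.2 × 10⁻⁴)(-1.52) = -2.1 × 10⁻³ → UNSTABLE
  123–188 m: −αΔT+βΔS = −(1.6 × 10⁻⁴)(-6.4)+(8.2 × 10⁻⁴)(+0.25) = 1.2 × 10⁻³ → stable
The 95–123 m interval has Δρ < 0: lighter water underlies denser water.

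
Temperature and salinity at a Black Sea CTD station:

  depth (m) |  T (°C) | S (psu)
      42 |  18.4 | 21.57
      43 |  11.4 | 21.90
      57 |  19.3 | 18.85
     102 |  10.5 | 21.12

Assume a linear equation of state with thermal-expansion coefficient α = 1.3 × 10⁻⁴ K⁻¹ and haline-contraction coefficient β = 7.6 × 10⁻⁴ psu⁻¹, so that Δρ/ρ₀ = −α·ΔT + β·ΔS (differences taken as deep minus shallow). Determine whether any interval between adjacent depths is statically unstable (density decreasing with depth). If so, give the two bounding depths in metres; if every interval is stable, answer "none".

Evaluate Δρ/ρ₀ = −αΔT + βΔS across each adjacent pair:
  42–43 m: −αΔT+βΔS = −(1.3 × 10⁻⁴)(-7.0)+(7.6 × 10⁻⁴)(+0.33) = 1.2 × 10⁻³ → stable
  43–57 m: −αΔT+βΔS = −(1.3 × 10⁻⁴)(+7.9)+(7.6 × 10⁻⁴)(-3.05) = -3.3 × 10⁻³ → UNSTABLE
  57–102 m: −αΔT+βΔS = −(1.3 × 10⁻⁴)(-8.8)+(7.6 × 10⁻⁴)(+2.27) = 2.9 × 10⁻³ → stable
The 43–57 m interval has Δρ < 0: lighter water underlies denser water.

43–57 m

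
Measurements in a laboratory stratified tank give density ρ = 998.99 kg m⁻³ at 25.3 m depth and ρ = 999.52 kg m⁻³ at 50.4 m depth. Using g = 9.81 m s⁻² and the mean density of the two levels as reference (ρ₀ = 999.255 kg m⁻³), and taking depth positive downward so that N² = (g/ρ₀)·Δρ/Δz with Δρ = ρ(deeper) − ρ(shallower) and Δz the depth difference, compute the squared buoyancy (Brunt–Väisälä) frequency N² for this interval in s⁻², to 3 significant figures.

Δρ = 999.52 − 998.99 = 0.53 kg m⁻³ over Δz = 50.4 − 25.3 = 25.1 m.
N² = (9.81/999.255) × (0.53/25.1) = 2.0730 × 10⁻⁴ s⁻² ≈ 2.07 × 10⁻⁴ s⁻².

2.07 × 10⁻⁴ s⁻²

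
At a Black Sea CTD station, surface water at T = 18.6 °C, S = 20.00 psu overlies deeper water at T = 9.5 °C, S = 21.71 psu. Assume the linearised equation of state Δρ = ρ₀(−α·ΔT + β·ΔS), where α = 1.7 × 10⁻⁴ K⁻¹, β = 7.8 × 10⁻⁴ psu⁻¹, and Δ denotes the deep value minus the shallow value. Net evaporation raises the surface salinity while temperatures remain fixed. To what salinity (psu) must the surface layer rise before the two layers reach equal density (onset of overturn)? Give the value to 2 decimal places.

23.69 psu

Neutral buoyancy requires −α(T_deep − T_surf) + β(S_deep − S_surf′) = 0.
S_surf′ = S_deep − (α/β)·ΔT = 21.71 − (1.7 × 10⁻⁴/7.8 × 10⁻⁴)·(-9.1) = 23.6933 psu.
Increase required: 23.6933 − 20.00 = 3.6933 psu.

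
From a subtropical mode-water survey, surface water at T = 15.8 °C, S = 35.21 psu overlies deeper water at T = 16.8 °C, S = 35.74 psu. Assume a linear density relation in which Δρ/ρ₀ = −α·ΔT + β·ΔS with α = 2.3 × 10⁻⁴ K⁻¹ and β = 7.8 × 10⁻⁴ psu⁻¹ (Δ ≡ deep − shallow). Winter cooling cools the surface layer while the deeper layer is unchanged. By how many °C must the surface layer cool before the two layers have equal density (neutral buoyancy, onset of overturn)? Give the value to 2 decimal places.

0.80 °C

Neutral buoyancy requires Δρ = 0, i.e. −α(T_deep − T_surf′) + β(S_deep − S_surf) = 0.
T_surf′ = T_deep − (β/α)·ΔS = 16.8 − (7.8 × 10⁻⁴/2.3 × 10⁻⁴)·(+0.53) = 15.0026 °C.
Cooling required: 15.8 − (15.0026) = 0.7974 °C.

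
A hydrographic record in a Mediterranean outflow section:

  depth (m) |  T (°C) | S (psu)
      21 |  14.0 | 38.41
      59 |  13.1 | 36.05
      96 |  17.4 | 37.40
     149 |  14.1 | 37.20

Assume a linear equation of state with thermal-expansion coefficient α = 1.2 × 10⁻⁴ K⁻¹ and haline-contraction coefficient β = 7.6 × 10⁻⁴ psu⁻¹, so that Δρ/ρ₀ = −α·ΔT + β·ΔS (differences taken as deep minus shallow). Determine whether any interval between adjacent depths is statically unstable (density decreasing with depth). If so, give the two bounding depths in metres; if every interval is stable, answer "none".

Evaluate Δρ/ρ₀ = −αΔT + βΔS across each adjacent pair:
  21–59 m: −αΔT+βΔS = −(1.2 × 10⁻⁴)(-0.9)+(7.6 × 10⁻⁴)(-2.36) = -1.7 × 10⁻³ → UNSTABLE
  59–96 m: −αΔT+βΔS = −(1.2 × 10⁻⁴)(+4.3)+(7.6 × 10⁻⁴)(+1.35) = 5.1 × 10⁻⁴ → stable
  96–149 m: −αΔT+βΔS = −(1.2 × 10⁻⁴)(-3.3)+(7.6 × 10⁻⁴)(-0.20) = 2.4 × 10⁻⁴ → stable
The 21–59 m interval has Δρ < 0: lighter water underlies denser water.

21–59 m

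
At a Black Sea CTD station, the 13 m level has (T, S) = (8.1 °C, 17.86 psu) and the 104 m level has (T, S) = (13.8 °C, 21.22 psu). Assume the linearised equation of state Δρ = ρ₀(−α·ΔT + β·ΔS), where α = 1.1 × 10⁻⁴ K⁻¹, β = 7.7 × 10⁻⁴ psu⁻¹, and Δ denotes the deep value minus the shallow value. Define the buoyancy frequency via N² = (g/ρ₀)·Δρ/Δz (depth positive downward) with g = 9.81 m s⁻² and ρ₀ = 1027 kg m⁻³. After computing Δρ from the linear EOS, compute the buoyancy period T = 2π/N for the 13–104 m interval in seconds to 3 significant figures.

ΔT = +5.7 K, ΔS = +3.36 psu (deep − shallow).
Δρ/ρ₀ = −αΔT + βΔS = -6.27 × 10⁻⁴ + 2.5872 × 10⁻³ = 1.9602 × 10⁻³, so Δρ ≈ 2.013 kg m⁻³.
N² = (g/ρ₀)·Δρ/Δz = g·(Δρ/ρ₀)/Δz = 9.81 × 1.9602 × 10⁻³ / 91 = 2.1131 × 10⁻⁴ s⁻².
N = √(2.1131 × 10⁻⁴) = 0.014537 rad s⁻¹ → T = 2π/N = 432.22 s ≈ 432 s.

432 s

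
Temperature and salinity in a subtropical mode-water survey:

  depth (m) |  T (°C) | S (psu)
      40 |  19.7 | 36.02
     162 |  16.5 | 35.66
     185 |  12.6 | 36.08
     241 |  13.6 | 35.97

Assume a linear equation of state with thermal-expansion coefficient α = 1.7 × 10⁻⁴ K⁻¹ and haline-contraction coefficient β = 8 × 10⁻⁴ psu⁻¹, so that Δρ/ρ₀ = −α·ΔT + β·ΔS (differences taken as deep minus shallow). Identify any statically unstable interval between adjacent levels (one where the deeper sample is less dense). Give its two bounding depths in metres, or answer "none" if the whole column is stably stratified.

Evaluate Δρ/ρ₀ = −αΔT + βΔS across each adjacent pair:
  40–162 m: −αΔT+βΔS = −(1.7 × 10⁻⁴)(-3.2)+(8 × 10⁻⁴)(-0.36) = 2.6 × 10⁻⁴ → stable
  162–185 m: −αΔT+βΔS = −(1.7 × 10⁻⁴)(-3.9)+(8 × 10⁻⁴)(+0.42) = 1.0 × 10⁻³ → stable
  185–241 m: −αΔT+βΔS = −(1.7 × 10⁻⁴)(+1.0)+(8 × 10⁻⁴)(-0.11) = -2.6 × 10⁻⁴ → UNSTABLE
The 185–241 m interval has Δρ < 0: lighter water underlies denser water.

185–241 m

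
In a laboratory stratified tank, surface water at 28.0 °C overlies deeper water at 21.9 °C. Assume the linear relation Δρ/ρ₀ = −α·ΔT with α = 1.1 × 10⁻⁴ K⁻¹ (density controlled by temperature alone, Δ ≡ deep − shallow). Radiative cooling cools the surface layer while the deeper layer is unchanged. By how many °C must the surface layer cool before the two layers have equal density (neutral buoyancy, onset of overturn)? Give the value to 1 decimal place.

6.1 °C

With temperature the only control, equal density requires T_surf′ = T_deep.
T_surf′ = 21.9 °C.
Cooling required: 28.0 − 21.9 = 6.1 °C.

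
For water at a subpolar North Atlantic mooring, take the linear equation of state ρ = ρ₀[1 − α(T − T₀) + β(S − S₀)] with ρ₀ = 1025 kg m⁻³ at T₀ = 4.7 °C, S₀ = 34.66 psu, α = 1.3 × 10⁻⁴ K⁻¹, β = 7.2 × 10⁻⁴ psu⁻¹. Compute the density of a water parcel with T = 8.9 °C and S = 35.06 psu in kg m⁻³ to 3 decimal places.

1024.736 kg m⁻³

T − T₀ = +4.2 K, S − S₀ = +0.40 psu.
Bracket = 1 − α·(+4.2) + β·(+0.40) = 1 + (-2.58 × 10⁻⁴) = 0.9997420.
ρ = 1025 × 0.9997420 = 1024.736 kg m⁻³.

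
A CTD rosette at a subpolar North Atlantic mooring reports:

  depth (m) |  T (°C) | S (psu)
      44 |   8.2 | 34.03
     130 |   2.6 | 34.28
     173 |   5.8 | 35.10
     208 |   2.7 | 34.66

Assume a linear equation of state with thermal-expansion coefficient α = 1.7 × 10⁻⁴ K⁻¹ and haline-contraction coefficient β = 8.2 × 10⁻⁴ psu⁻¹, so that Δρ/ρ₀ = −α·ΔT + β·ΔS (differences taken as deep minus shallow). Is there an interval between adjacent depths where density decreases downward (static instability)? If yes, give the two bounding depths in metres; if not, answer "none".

none

Evaluate Δρ/ρ₀ = −αΔT + βΔS across each adjacent pair:
  44–130 m: −αΔT+βΔS = −(1.7 × 10⁻⁴)(-5.6)+(8.2 × 10⁻⁴)(+0.25) = 1.2 × 10⁻³ → stable
  130–173 m: −αΔT+βΔS = −(1.7 × 10⁻⁴)(+3.2)+(8.2 × 10⁻⁴)(+0.82) = 1.3 × 10⁻⁴ → stable
  173–208 m: −αΔT+βΔS = −(1.7 × 10⁻⁴)(-3.1)+(8.2 × 10⁻⁴)(-0.44) = 1.7 × 10⁻⁴ → stable
Every interval has Δρ > 0: the column is stably stratified throughout.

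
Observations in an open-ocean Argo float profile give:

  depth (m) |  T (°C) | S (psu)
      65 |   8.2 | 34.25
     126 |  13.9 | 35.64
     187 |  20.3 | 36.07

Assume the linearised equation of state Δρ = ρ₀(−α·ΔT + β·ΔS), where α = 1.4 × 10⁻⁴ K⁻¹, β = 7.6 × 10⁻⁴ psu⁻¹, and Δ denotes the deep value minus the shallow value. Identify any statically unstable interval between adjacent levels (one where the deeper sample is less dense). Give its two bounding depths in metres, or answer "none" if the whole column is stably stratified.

Evaluate Δρ/ρ₀ = −αΔT + βΔS across each adjacent pair:
  65–126 m: −αΔT+βΔS = −(1.4 × 10⁻⁴)(+5.7)+(7.6 × 10⁻⁴)(+1.39) = 2.6 × 10⁻⁴ → stable
  126–187 m: −αΔT+βΔS = −(1.4 × 10⁻⁴)(+6.4)+(7.6 × 10⁻⁴)(+0.43) = -5.7 × 10⁻⁴ → UNSTABLE
The 126–187 m interval has Δρ < 0: lighter water underlies denser water.

126–187 m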